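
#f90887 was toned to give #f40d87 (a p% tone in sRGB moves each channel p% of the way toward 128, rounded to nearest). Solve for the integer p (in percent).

#f90887 is rgb(249, 8, 135); #f40d87 is rgb(244, 13, 135).
On the R channel (widest range): 244 ≈ 249 + (p/100)(128 − 249), so p ≈ 100×(244 − 249)/(128 − 249) = -500/-121 = 4.13.
p = 4 reproduces all three channels after rounding.

4%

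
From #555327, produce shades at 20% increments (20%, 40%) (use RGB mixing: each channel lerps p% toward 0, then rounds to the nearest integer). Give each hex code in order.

#44421F, #333217

#555327 is rgb(85, 83, 39).
20%: (85 − 17 = 68→68, 83 − 16.6 = 66.4→66, 39 − 7.8 = 31.2→31) → #44421F
40%: (85 − 34 = 51→51, 83 − 33.2 = 49.8→50, 39 − 15.6 = 23.4→23) → #333217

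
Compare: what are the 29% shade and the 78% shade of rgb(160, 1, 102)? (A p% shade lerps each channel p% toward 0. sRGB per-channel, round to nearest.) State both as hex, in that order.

29% shade:
  R: 160 + 0.29×(0−160) = 160 − 46.4 = 113.6 → 114
  G: 1 + 0.29×(0−1) = 1 − 0.29 = 0.71 → 1
  B: 102 − 29.58 = 72.42 → 72
  → #720148
78% shade:
  R: 160 + 0.78×(0−160) = 160 − 124.8 = 35.2 → 35
  G: 1 + 0.78×(0−1) = 1 − 0.78 = 0.22 → 0
  B: 102 − 79.56 = 22.44 → 22
  → #230016

#720148, #230016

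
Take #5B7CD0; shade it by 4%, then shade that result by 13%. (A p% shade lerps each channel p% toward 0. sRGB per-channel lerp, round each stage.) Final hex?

#4C68AE

#5B7CD0 is rgb(91, 124, 208).
Lerp each channel 4% toward 0:
  R: 91 − 3.64 = 87.36 → 87
  G: 124 − 4.96 = 119.04 → 119
  B: 208 + 0.04×(0−208) = 208 − 8.32 = 199.68 → 200
After the shade: rgb(87, 119, 200) = #5777C8.
Lerp each channel 13% toward 0:
  R: 87 + 0.13×(0−87) = 87 − 11.31 = 75.69 → 76
  G: 119 − 15.47 = 103.53 → 104
  B: 200 + 0.13×(0−200) = 200 − 26 = 174 → 174
rgb(76, 104, 174) = #4C68AE.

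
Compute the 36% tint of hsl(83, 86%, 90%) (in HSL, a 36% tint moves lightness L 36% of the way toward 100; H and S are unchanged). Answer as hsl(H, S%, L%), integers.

L moves 36% from 90 toward 100: 90 + 3.6 = 93.6 → 94.
H and S are unchanged.

hsl(83, 86%, 94%)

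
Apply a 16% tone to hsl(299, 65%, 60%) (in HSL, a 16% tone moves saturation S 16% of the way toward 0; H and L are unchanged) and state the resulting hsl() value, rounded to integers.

S moves 16% from 65 toward 0: 65 − 10.4 = 54.6 → 55.
H and L are unchanged.

hsl(299, 55%, 60%)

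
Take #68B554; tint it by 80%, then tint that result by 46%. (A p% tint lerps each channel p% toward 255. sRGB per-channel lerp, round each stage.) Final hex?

#68B554 is rgb(104, 181, 84).
Per channel, c → c + 0.8(255 − c):
  R: 104 + 0.8×(255−104) = 104 + 120.8 = 224.8 → 225
  G: 181 + 0.8×(255−181) = 181 + 59.2 = 240.2 → 240
  B: 84 + 0.8×(255−84) = 84 + 136.8 = 220.8 → 221
After the tint: rgb(225, 240, 221) = #E1F0DD.
Lerp each channel 46% toward 255:
  R: 225 + 0.46×(255−225) = 225 + 13.8 = 238.8 → 239
  G: 240 + 0.46×(255−240) = 240 + 6.9 = 246.9 → 247
  B: 221 + 15.64 = 236.64 → 237
rgb(239, 247, 237) = #EFF7ED.

#EFF7ED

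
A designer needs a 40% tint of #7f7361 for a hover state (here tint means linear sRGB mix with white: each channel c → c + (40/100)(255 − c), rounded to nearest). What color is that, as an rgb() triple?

#7f7361 is rgb(127, 115, 97).
A 40% tint moves each channel 40% toward 255:
  R: 127 + 0.4×(255−127) = 127 + 51.2 = 178.2 → 178
  G: 115 + 0.4×(255−115) = 115 + 56 = 171 → 171
  B: 97 + 0.4×(255−97) = 97 + 63.2 = 160.2 → 160

rgb(178, 171, 160)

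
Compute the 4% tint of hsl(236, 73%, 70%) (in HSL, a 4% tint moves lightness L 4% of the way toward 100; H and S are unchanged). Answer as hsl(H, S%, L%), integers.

L moves 4% from 70 toward 100: 70 + 1.2 = 71.2 → 71.
H and S are unchanged.

hsl(236, 73%, 71%)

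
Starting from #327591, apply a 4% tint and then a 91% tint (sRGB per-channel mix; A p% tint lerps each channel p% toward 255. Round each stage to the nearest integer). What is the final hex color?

#327591 is rgb(50, 117, 145).
Per channel, c → c + 0.04(255 − c):
  R: 50 + 8.2 = 58.2 → 58
  G: 117 + 5.52 = 122.52 → 123
  B: 145 + 4.4 = 149.4 → 149
After the tint: rgb(58, 123, 149) = #3a7b95.
Lerp each channel 91% toward 255:
  R: 58 + 0.91×(255−58) = 58 + 179.27 = 237.27 → 237
  G: 123 + 0.91×(255−123) = 123 + 120.12 = 243.12 → 243
  B: 149 + 0.91×(255−149) = 149 + 96.46 = 245.46 → 245
rgb(237, 243, 245) = #edf3f5.

#edf3f5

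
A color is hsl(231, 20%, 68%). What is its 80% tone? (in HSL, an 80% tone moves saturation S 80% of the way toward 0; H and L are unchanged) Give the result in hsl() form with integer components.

hsl(231, 4%, 68%)

S moves 80% from 20 toward 0: 20 − 16 = 4 → 4.
H and L are unchanged.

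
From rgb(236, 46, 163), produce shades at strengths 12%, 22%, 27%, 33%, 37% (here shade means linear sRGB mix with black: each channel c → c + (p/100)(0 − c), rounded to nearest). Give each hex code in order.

#D0288F, #B8247F, #AC2277, #9E1F6D, #951D67

12%: (236 − 28.32 = 207.68→208, 46 − 5.52 = 40.48→40, 163 − 19.56 = 143.44→143) → #D0288F
22%: (236 − 51.92 = 184.08→184, 46 − 10.12 = 35.88→36, 163 − 35.86 = 127.14→127) → #B8247F
27%: (236 − 63.72 = 172.28→172, 46 − 12.42 = 33.58→34, 163 − 44.01 = 118.99→119) → #AC2277
33%: (236 − 77.88 = 158.12→158, 46 − 15.18 = 30.82→31, 163 − 53.79 = 109.21→109) → #9E1F6D
37%: (236 − 87.32 = 148.68→149, 46 − 17.02 = 28.98→29, 163 − 60.31 = 102.69→103) → #951D67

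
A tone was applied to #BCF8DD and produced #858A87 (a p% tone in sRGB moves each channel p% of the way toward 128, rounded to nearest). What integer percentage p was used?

#BCF8DD is rgb(188, 248, 221); #858A87 is rgb(133, 138, 135).
On the G channel (widest range): 138 ≈ 248 + (p/100)(128 − 248), so p ≈ 100×(138 − 248)/(128 − 248) = -11000/-120 = 91.67.
p = 92 reproduces all three channels after rounding.

92%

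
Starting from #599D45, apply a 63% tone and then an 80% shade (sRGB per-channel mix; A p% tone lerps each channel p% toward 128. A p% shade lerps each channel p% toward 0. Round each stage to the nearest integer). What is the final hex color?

#599D45 is rgb(89, 157, 69).
Lerp each channel 63% toward 128:
  R: 89 + 24.57 = 113.57 → 114
  G: 157 + 0.63×(128−157) = 157 − 18.27 = 138.73 → 139
  B: 69 + 0.63×(128−69) = 69 + 37.17 = 106.17 → 106
After the tone: rgb(114, 139, 106) = #728B6A.
Per channel, c → c + 0.8(0 − c):
  R: 114 + 0.8×(0−114) = 114 − 91.2 = 22.8 → 23
  G: 139 + 0.8×(0−139) = 139 − 111.2 = 27.8 → 28
  B: 106 − 84.8 = 21.2 → 21
rgb(23, 28, 21) = #171C15.

#171C15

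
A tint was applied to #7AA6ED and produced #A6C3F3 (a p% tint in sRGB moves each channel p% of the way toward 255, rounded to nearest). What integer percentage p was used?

#7AA6ED is rgb(122, 166, 237); #A6C3F3 is rgb(166, 195, 243).
On the R channel (widest range): 166 ≈ 122 + (p/100)(255 − 122), so p ≈ 100×(166 − 122)/(255 − 122) = 4400/133 = 33.08.
p = 33 reproduces all three channels after rounding.

33%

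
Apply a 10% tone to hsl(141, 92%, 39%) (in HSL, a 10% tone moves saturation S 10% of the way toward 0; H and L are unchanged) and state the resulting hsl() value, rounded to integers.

hsl(141, 83%, 39%)

S moves 10% from 92 toward 0: 92 − 9.2 = 82.8 → 83.
H and L are unchanged.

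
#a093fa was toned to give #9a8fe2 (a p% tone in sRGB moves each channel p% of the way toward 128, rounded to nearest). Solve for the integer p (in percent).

#a093fa is rgb(160, 147, 250); #9a8fe2 is rgb(154, 143, 226).
On the B channel (widest range): 226 ≈ 250 + (p/100)(128 − 250), so p ≈ 100×(226 − 250)/(128 − 250) = -2400/-122 = 19.67.
p = 20 reproduces all three channels after rounding.

20%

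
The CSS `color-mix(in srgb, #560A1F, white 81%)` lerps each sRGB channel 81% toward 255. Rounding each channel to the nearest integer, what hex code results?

#DFD0D4

#560A1F is rgb(86, 10, 31).
An 81% tint moves each channel 81% toward 255:
  R: 86 + 0.81×(255−86) = 86 + 136.89 = 222.89 → 223
  G: 10 + 0.81×(255−10) = 10 + 198.45 = 208.45 → 208
  B: 31 + 0.81×(255−31) = 31 + 181.44 = 212.44 → 212
rgb(223, 208, 212) = #DFD0D4.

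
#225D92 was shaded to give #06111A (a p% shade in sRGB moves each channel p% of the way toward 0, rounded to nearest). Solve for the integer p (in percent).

#225D92 is rgb(34, 93, 146); #06111A is rgb(6, 17, 26).
On the B channel (widest range): 26 ≈ 146 + (p/100)(0 − 146), so p ≈ 100×(26 − 146)/(0 − 146) = -12000/-146 = 82.19.
p = 82 reproduces all three channels after rounding.

82%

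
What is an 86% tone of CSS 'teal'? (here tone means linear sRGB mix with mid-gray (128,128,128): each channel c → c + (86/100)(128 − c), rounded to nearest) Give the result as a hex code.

CSS teal is rgb(0, 128, 128).
Per channel, c → c + 0.86(128 − c):
  R: 0 + 110.08 = 110.08 → 110
  G: 128 + 0.86×(128−128) = 128 + 0 = 128 → 128
  B: 128 + 0 = 128 → 128
rgb(110, 128, 128) = #6e8080.

#6e8080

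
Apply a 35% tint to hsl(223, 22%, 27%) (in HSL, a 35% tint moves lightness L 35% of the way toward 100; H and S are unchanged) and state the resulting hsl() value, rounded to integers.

hsl(223, 22%, 53%)

L moves 35% from 27 toward 100: 27 + 25.55 = 52.55 → 53.
H and S are unchanged.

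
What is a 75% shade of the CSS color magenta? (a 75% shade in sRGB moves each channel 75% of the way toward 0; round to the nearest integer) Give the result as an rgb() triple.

CSS magenta is rgb(255, 0, 255).
Per channel, c → c + 0.75(0 − c):
  R: 255 − 191.25 = 63.75 → 64
  G: 0 + 0.75×(0−0) = 0 + 0 = 0 → 0
  B: 255 − 191.25 = 63.75 → 64

rgb(64, 0, 64)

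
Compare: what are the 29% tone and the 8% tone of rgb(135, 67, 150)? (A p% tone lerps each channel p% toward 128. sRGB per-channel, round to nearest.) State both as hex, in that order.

#855590, #864894

29% tone:
  R: 135 + 0.29×(128−135) = 135 − 2.03 = 132.97 → 133
  G: 67 + 17.69 = 84.69 → 85
  B: 150 + 0.29×(128−150) = 150 − 6.38 = 143.62 → 144
  → #855590
8% tone:
  R: 135 − 0.56 = 134.44 → 134
  G: 67 + 0.08×(128−67) = 67 + 4.88 = 71.88 → 72
  B: 150 + 0.08×(128−150) = 150 − 1.76 = 148.24 → 148
  → #864894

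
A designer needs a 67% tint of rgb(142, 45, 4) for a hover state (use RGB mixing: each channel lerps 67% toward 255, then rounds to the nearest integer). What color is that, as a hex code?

#DABAAC

Lerp each channel 67% toward 255:
  R: 142 + 0.67×(255−142) = 142 + 75.71 = 217.71 → 218
  G: 45 + 0.67×(255−45) = 45 + 140.7 = 185.7 → 186
  B: 4 + 0.67×(255−4) = 4 + 168.17 = 172.17 → 172
rgb(218, 186, 172) = #DABAAC.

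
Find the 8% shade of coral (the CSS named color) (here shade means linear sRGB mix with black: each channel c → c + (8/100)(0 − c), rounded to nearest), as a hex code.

CSS coral is rgb(255, 127, 80).
Per channel, c → c + 0.08(0 − c):
  R: 255 − 20.4 = 234.6 → 235
  G: 127 − 10.16 = 116.84 → 117
  B: 80 + 0.08×(0−80) = 80 − 6.4 = 73.6 → 74
rgb(235, 117, 74) = #eb754a.

#eb754a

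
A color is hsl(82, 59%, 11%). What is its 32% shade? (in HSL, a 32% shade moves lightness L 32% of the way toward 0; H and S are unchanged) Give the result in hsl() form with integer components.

L moves 32% from 11 toward 0: 11 − 3.52 = 7.48 → 7.
H and S are unchanged.

hsl(82, 59%, 7%)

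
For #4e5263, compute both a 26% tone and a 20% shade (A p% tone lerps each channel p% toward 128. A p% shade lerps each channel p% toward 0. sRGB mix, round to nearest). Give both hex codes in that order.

#5b5e6b, #3e424f

#4e5263 is rgb(78, 82, 99).
26% tone:
  R: 78 + 13 = 91 → 91
  G: 82 + 11.96 = 93.96 → 94
  B: 99 + 0.26×(128−99) = 99 + 7.54 = 106.54 → 107
  → #5b5e6b
20% shade:
  R: 78 − 15.6 = 62.4 → 62
  G: 82 − 16.4 = 65.6 → 66
  B: 99 − 19.8 = 79.2 → 79
  → #3e424f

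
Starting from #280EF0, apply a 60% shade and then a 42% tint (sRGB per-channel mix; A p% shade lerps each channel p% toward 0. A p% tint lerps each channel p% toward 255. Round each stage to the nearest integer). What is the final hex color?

#746FA3

#280EF0 is rgb(40, 14, 240).
Lerp each channel 60% toward 0:
  R: 40 + 0.6×(0−40) = 40 − 24 = 16 → 16
  G: 14 − 8.4 = 5.6 → 6
  B: 240 − 144 = 96 → 96
After the shade: rgb(16, 6, 96) = #100660.
Per channel, c → c + 0.42(255 − c):
  R: 16 + 0.42×(255−16) = 16 + 100.38 = 116.38 → 116
  G: 6 + 0.42×(255−6) = 6 + 104.58 = 110.58 → 111
  B: 96 + 0.42×(255−96) = 96 + 66.78 = 162.78 → 163
rgb(116, 111, 163) = #746FA3.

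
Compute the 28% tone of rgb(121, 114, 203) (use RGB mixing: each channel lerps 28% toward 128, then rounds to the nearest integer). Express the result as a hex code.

Per channel, c → c + 0.28(128 − c):
  R: 121 + 1.96 = 122.96 → 123
  G: 114 + 0.28×(128−114) = 114 + 3.92 = 117.92 → 118
  B: 203 + 0.28×(128−203) = 203 − 21 = 182 → 182
rgb(123, 118, 182) = #7b76b6.

#7b76b6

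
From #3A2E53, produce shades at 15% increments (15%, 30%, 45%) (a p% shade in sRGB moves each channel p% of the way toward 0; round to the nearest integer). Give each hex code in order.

#312747, #29203A, #20192E

#3A2E53 is rgb(58, 46, 83).
15%: (58 − 8.7 = 49.3→49, 46 − 6.9 = 39.1→39, 83 − 12.45 = 70.55→71) → #312747
30%: (58 − 17.4 = 40.6→41, 46 − 13.8 = 32.2→32, 83 − 24.9 = 58.1→58) → #29203A
45%: (58 − 26.1 = 31.9→32, 46 − 20.7 = 25.3→25, 83 − 37.35 = 45.65→46) → #20192E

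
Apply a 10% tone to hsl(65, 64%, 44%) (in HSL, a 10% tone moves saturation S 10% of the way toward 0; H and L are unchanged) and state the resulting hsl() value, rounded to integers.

hsl(65, 58%, 44%)

S moves 10% from 64 toward 0: 64 − 6.4 = 57.6 → 58.
H and L are unchanged.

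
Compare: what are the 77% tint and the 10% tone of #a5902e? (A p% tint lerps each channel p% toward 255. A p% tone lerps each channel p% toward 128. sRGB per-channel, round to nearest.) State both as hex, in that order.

#eae5cf, #a18e36

#a5902e is rgb(165, 144, 46).
77% tint:
  R: 165 + 0.77×(255−165) = 165 + 69.3 = 234.3 → 234
  G: 144 + 0.77×(255−144) = 144 + 85.47 = 229.47 → 229
  B: 46 + 0.77×(255−46) = 46 + 160.93 = 206.93 → 207
  → #eae5cf
10% tone:
  R: 165 + 0.1×(128−165) = 165 − 3.7 = 161.3 → 161
  G: 144 + 0.1×(128−144) = 144 − 1.6 = 142.4 → 142
  B: 46 + 8.2 = 54.2 → 54
  → #a18e36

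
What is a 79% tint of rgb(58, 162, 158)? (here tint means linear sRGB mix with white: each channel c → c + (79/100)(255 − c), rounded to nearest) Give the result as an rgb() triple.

rgb(214, 235, 235)

A 79% tint moves each channel 79% toward 255:
  R: 58 + 0.79×(255−58) = 58 + 155.63 = 213.63 → 214
  G: 162 + 73.47 = 235.47 → 235
  B: 158 + 76.63 = 234.63 → 235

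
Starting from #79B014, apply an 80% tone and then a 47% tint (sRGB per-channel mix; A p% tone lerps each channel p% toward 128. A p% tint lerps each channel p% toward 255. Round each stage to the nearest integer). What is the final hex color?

#BBC1B0

#79B014 is rgb(121, 176, 20).
Lerp each channel 80% toward 128:
  R: 121 + 0.8×(128−121) = 121 + 5.6 = 126.6 → 127
  G: 176 + 0.8×(128−176) = 176 − 38.4 = 137.6 → 138
  B: 20 + 0.8×(128−20) = 20 + 86.4 = 106.4 → 106
After the tone: rgb(127, 138, 106) = #7F8A6A.
Per channel, c → c + 0.47(255 − c):
  R: 127 + 0.47×(255−127) = 127 + 60.16 = 187.16 → 187
  G: 138 + 0.47×(255−138) = 138 + 54.99 = 192.99 → 193
  B: 106 + 0.47×(255−106) = 106 + 70.03 = 176.03 → 176
rgb(187, 193, 176) = #BBC1B0.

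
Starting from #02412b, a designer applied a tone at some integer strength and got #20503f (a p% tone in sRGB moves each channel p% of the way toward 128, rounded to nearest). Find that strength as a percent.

24%

#02412b is rgb(2, 65, 43); #20503f is rgb(32, 80, 63).
On the R channel (widest range): 32 ≈ 2 + (p/100)(128 − 2), so p ≈ 100×(32 − 2)/(128 − 2) = 3000/126 = 23.81.
p = 24 reproduces all three channels after rounding.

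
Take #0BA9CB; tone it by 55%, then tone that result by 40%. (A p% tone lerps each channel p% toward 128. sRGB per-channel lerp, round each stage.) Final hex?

#608B94

#0BA9CB is rgb(11, 169, 203).
Per channel, c → c + 0.55(128 − c):
  R: 11 + 0.55×(128−11) = 11 + 64.35 = 75.35 → 75
  G: 169 + 0.55×(128−169) = 169 − 22.55 = 146.45 → 146
  B: 203 + 0.55×(128−203) = 203 − 41.25 = 161.75 → 162
After the tone: rgb(75, 146, 162) = #4B92A2.
Per channel, c → c + 0.4(128 − c):
  R: 75 + 0.4×(128−75) = 75 + 21.2 = 96.2 → 96
  G: 146 − 7.2 = 138.8 → 139
  B: 162 + 0.4×(128−162) = 162 − 13.6 = 148.4 → 148
rgb(96, 139, 148) = #608B94.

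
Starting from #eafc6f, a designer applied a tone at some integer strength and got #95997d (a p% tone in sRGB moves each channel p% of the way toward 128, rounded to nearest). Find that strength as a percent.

80%

#eafc6f is rgb(234, 252, 111); #95997d is rgb(149, 153, 125).
On the G channel (widest range): 153 ≈ 252 + (p/100)(128 − 252), so p ≈ 100×(153 − 252)/(128 − 252) = -9900/-124 = 79.84.
p = 80 reproduces all three channels after rounding.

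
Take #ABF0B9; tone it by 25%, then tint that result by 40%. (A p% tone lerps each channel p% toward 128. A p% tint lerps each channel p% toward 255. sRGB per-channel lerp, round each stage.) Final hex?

#C6E5CD

#ABF0B9 is rgb(171, 240, 185).
Lerp each channel 25% toward 128:
  R: 171 + 0.25×(128−171) = 171 − 10.75 = 160.25 → 160
  G: 240 + 0.25×(128−240) = 240 − 28 = 212 → 212
  B: 185 − 14.25 = 170.75 → 171
After the tone: rgb(160, 212, 171) = #A0D4AB.
Lerp each channel 40% toward 255:
  R: 160 + 0.4×(255−160) = 160 + 38 = 198 → 198
  G: 212 + 17.2 = 229.2 → 229
  B: 171 + 0.4×(255−171) = 171 + 33.6 = 204.6 → 205
rgb(198, 229, 205) = #C6E5CD.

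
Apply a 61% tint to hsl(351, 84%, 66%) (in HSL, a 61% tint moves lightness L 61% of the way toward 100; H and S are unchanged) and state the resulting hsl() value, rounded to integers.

L moves 61% from 66 toward 100: 66 + 20.74 = 86.74 → 87.
H and S are unchanged.

hsl(351, 84%, 87%)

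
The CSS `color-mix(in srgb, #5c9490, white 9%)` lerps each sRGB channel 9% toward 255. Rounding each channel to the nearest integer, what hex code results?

#5c9490 is rgb(92, 148, 144).
Per channel, c → c + 0.09(255 − c):
  R: 92 + 14.67 = 106.67 → 107
  G: 148 + 9.63 = 157.63 → 158
  B: 144 + 0.09×(255−144) = 144 + 9.99 = 153.99 → 154
rgb(107, 158, 154) = #6b9e9a.

#6b9e9a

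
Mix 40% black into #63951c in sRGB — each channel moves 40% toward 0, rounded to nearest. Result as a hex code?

#3b5911

#63951c is rgb(99, 149, 28).
Per channel, c → c + 0.4(0 − c):
  R: 99 − 39.6 = 59.4 → 59
  G: 149 − 59.6 = 89.4 → 89
  B: 28 − 11.2 = 16.8 → 17
rgb(59, 89, 17) = #3b5911.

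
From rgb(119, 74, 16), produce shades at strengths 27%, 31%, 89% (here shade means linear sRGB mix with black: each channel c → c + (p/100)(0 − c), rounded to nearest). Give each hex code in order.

#57360c, #52330b, #0d0802

27%: (119 − 32.13 = 86.87→87, 74 − 19.98 = 54.02→54, 16 − 4.32 = 11.68→12) → #57360c
31%: (119 − 36.89 = 82.11→82, 74 − 22.94 = 51.06→51, 16 − 4.96 = 11.04→11) → #52330b
89%: (119 − 105.91 = 13.09→13, 74 − 65.86 = 8.14→8, 16 − 14.24 = 1.76→2) → #0d0802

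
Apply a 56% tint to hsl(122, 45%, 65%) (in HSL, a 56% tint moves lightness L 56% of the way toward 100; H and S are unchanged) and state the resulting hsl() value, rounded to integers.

L moves 56% from 65 toward 100: 65 + 19.6 = 84.6 → 85.
H and S are unchanged.

hsl(122, 45%, 85%)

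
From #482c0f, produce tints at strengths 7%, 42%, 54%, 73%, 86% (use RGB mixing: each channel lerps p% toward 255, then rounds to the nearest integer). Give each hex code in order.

#553b20, #958574, #ab9e91, #cec6be, #e5e1dd

#482c0f is rgb(72, 44, 15).
7%: (72 + 12.81 = 84.81→85, 44 + 14.77 = 58.77→59, 15 + 16.8 = 31.8→32) → #553b20
42%: (72 + 76.86 = 148.86→149, 44 + 88.62 = 132.62→133, 15 + 100.8 = 115.8→116) → #958574
54%: (72 + 98.82 = 170.82→171, 44 + 113.94 = 157.94→158, 15 + 129.6 = 144.6→145) → #ab9e91
73%: (72 + 133.59 = 205.59→206, 44 + 154.03 = 198.03→198, 15 + 175.2 = 190.2→190) → #cec6be
86%: (72 + 157.38 = 229.38→229, 44 + 181.46 = 225.46→225, 15 + 206.4 = 221.4→221) → #e5e1dd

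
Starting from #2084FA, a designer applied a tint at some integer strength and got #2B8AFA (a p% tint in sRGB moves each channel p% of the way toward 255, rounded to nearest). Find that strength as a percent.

5%

#2084FA is rgb(32, 132, 250); #2B8AFA is rgb(43, 138, 250).
On the R channel (widest range): 43 ≈ 32 + (p/100)(255 − 32), so p ≈ 100×(43 − 32)/(255 − 32) = 1100/223 = 4.93.
p = 5 reproduces all three channels after rounding.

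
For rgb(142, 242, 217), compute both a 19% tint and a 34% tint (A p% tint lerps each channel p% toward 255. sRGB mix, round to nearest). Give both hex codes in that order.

19% tint:
  R: 142 + 0.19×(255−142) = 142 + 21.47 = 163.47 → 163
  G: 242 + 2.47 = 244.47 → 244
  B: 217 + 0.19×(255−217) = 217 + 7.22 = 224.22 → 224
  → #A3F4E0
34% tint:
  R: 142 + 38.42 = 180.42 → 180
  G: 242 + 4.42 = 246.42 → 246
  B: 217 + 12.92 = 229.92 → 230
  → #B4F6E6

#A3F4E0, #B4F6E6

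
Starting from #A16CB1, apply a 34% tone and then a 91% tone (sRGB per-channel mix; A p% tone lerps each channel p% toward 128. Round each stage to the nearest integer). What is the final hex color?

#A16CB1 is rgb(161, 108, 177).
Per channel, c → c + 0.34(128 − c):
  R: 161 − 11.22 = 149.78 → 150
  G: 108 + 6.8 = 114.8 → 115
  B: 177 + 0.34×(128−177) = 177 − 16.66 = 160.34 → 160
After the tone: rgb(150, 115, 160) = #9673A0.
A 91% tone moves each channel 91% toward 128:
  R: 150 − 20.02 = 129.98 → 130
  G: 115 + 11.83 = 126.83 → 127
  B: 160 + 0.91×(128−160) = 160 − 29.12 = 130.88 → 131
rgb(130, 127, 131) = #827F83.

#827F83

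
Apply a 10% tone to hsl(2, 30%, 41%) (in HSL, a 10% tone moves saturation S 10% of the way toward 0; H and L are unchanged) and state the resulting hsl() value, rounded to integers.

hsl(2, 27%, 41%)

S moves 10% from 30 toward 0: 30 − 3 = 27 → 27.
H and L are unchanged.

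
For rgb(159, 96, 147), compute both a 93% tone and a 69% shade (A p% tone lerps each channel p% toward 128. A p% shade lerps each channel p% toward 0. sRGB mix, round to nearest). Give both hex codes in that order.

93% tone:
  R: 159 − 28.83 = 130.17 → 130
  G: 96 + 29.76 = 125.76 → 126
  B: 147 + 0.93×(128−147) = 147 − 17.67 = 129.33 → 129
  → #827e81
69% shade:
  R: 159 − 109.71 = 49.29 → 49
  G: 96 − 66.24 = 29.76 → 30
  B: 147 + 0.69×(0−147) = 147 − 101.43 = 45.57 → 46
  → #311e2e

#827e81, #311e2e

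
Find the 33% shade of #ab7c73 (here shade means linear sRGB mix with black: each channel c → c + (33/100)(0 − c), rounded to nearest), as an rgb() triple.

rgb(115, 83, 77)

#ab7c73 is rgb(171, 124, 115).
A 33% shade moves each channel 33% toward 0:
  R: 171 + 0.33×(0−171) = 171 − 56.43 = 114.57 → 115
  G: 124 − 40.92 = 83.08 → 83
  B: 115 − 37.95 = 77.05 → 77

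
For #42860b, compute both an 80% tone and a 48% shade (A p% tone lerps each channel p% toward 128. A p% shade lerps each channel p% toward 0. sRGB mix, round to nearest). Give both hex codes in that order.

#42860b is rgb(66, 134, 11).
80% tone:
  R: 66 + 0.8×(128−66) = 66 + 49.6 = 115.6 → 116
  G: 134 + 0.8×(128−134) = 134 − 4.8 = 129.2 → 129
  B: 11 + 0.8×(128−11) = 11 + 93.6 = 104.6 → 105
  → #748169
48% shade:
  R: 66 − 31.68 = 34.32 → 34
  G: 134 + 0.48×(0−134) = 134 − 64.32 = 69.68 → 70
  B: 11 + 0.48×(0−11) = 11 − 5.28 = 5.72 → 6
  → #224606

#748169, #224606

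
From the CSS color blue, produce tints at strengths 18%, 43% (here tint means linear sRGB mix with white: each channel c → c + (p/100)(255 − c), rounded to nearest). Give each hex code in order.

#2e2eff, #6e6eff

CSS blue is rgb(0, 0, 255).
18%: (0 + 45.9 = 45.9→46, 0 + 45.9 = 45.9→46, 255→255) → #2e2eff
43%: (0 + 109.65 = 109.65→110, 0 + 109.65 = 109.65→110, 255→255) → #6e6eff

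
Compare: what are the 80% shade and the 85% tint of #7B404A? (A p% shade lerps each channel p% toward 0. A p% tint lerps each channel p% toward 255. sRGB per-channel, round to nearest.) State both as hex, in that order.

#7B404A is rgb(123, 64, 74).
80% shade:
  R: 123 + 0.8×(0−123) = 123 − 98.4 = 24.6 → 25
  G: 64 + 0.8×(0−64) = 64 − 51.2 = 12.8 → 13
  B: 74 + 0.8×(0−74) = 74 − 59.2 = 14.8 → 15
  → #190D0F
85% tint:
  R: 123 + 112.2 = 235.2 → 235
  G: 64 + 162.35 = 226.35 → 226
  B: 74 + 153.85 = 227.85 → 228
  → #EBE2E4

#190D0F, #EBE2E4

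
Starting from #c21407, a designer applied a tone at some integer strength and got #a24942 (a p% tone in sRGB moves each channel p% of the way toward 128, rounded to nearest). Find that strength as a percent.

49%

#c21407 is rgb(194, 20, 7); #a24942 is rgb(162, 73, 66).
On the B channel (widest range): 66 ≈ 7 + (p/100)(128 − 7), so p ≈ 100×(66 − 7)/(128 − 7) = 5900/121 = 48.76.
p = 49 reproduces all three channels after rounding.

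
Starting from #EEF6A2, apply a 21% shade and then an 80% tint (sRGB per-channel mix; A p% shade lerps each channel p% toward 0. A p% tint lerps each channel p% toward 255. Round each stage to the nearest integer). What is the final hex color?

#F2F3E6

#EEF6A2 is rgb(238, 246, 162).
Per channel, c → c + 0.21(0 − c):
  R: 238 + 0.21×(0−238) = 238 − 49.98 = 188.02 → 188
  G: 246 + 0.21×(0−246) = 246 − 51.66 = 194.34 → 194
  B: 162 − 34.02 = 127.98 → 128
After the shade: rgb(188, 194, 128) = #BCC280.
Per channel, c → c + 0.8(255 − c):
  R: 188 + 0.8×(255−188) = 188 + 53.6 = 241.6 → 242
  G: 194 + 48.8 = 242.8 → 243
  B: 128 + 0.8×(255−128) = 128 + 101.6 = 229.6 → 230
rgb(242, 243, 230) = #F2F3E6.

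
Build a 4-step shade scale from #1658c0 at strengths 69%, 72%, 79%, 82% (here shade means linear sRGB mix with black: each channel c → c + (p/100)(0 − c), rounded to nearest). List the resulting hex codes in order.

#1658c0 is rgb(22, 88, 192).
69%: (22 − 15.18 = 6.82→7, 88 − 60.72 = 27.28→27, 192 − 132.48 = 59.52→60) → #071b3c
72%: (22 − 15.84 = 6.16→6, 88 − 63.36 = 24.64→25, 192 − 138.24 = 53.76→54) → #061936
79%: (22 − 17.38 = 4.62→5, 88 − 69.52 = 18.48→18, 192 − 151.68 = 40.32→40) → #051228
82%: (22 − 18.04 = 3.96→4, 88 − 72.16 = 15.84→16, 192 − 157.44 = 34.56→35) → #041023

#071b3c, #061936, #051228, #041023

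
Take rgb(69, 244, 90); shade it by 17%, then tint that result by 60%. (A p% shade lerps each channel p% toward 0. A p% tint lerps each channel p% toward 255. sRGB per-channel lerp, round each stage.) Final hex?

#B0EAB7

Lerp each channel 17% toward 0:
  R: 69 − 11.73 = 57.27 → 57
  G: 244 − 41.48 = 202.52 → 203
  B: 90 + 0.17×(0−90) = 90 − 15.3 = 74.7 → 75
After the shade: rgb(57, 203, 75) = #39CB4B.
Per channel, c → c + 0.6(255 − c):
  R: 57 + 118.8 = 175.8 → 176
  G: 203 + 0.6×(255−203) = 203 + 31.2 = 234.2 → 234
  B: 75 + 0.6×(255−75) = 75 + 108 = 183 → 183
rgb(176, 234, 183) = #B0EAB7.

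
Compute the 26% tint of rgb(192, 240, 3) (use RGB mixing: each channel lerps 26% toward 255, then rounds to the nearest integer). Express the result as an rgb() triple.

A 26% tint moves each channel 26% toward 255:
  R: 192 + 0.26×(255−192) = 192 + 16.38 = 208.38 → 208
  G: 240 + 0.26×(255−240) = 240 + 3.9 = 243.9 → 244
  B: 3 + 0.26×(255−3) = 3 + 65.52 = 68.52 → 69

rgb(208, 244, 69)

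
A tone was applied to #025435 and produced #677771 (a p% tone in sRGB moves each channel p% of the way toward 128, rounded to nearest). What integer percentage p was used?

#025435 is rgb(2, 84, 53); #677771 is rgb(103, 119, 113).
On the R channel (widest range): 103 ≈ 2 + (p/100)(128 − 2), so p ≈ 100×(103 − 2)/(128 − 2) = 10100/126 = 80.16.
p = 80 reproduces all three channels after rounding.

80%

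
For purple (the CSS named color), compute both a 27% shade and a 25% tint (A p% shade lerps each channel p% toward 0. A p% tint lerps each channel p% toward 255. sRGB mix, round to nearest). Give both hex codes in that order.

CSS purple is rgb(128, 0, 128).
27% shade:
  R: 128 + 0.27×(0−128) = 128 − 34.56 = 93.44 → 93
  G: 0 + 0.27×(0−0) = 0 + 0 = 0 → 0
  B: 128 + 0.27×(0−128) = 128 − 34.56 = 93.44 → 93
  → #5D005D
25% tint:
  R: 128 + 31.75 = 159.75 → 160
  G: 0 + 0.25×(255−0) = 0 + 63.75 = 63.75 → 64
  B: 128 + 0.25×(255−128) = 128 + 31.75 = 159.75 → 160
  → #A040A0

#5D005D, #A040A0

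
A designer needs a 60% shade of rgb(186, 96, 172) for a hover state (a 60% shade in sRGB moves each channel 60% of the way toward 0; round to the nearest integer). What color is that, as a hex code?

Per channel, c → c + 0.6(0 − c):
  R: 186 + 0.6×(0−186) = 186 − 111.6 = 74.4 → 74
  G: 96 + 0.6×(0−96) = 96 − 57.6 = 38.4 → 38
  B: 172 − 103.2 = 68.8 → 69
rgb(74, 38, 69) = #4A2645.

#4A2645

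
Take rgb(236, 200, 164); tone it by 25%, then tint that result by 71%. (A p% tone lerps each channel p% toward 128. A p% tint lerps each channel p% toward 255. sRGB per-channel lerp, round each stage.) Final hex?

A 25% tone moves each channel 25% toward 128:
  R: 236 + 0.25×(128−236) = 236 − 27 = 209 → 209
  G: 200 + 0.25×(128−200) = 200 − 18 = 182 → 182
  B: 164 + 0.25×(128−164) = 164 − 9 = 155 → 155
After the tone: rgb(209, 182, 155) = #D1B69B.
Per channel, c → c + 0.71(255 − c):
  R: 209 + 32.66 = 241.66 → 242
  G: 182 + 51.83 = 233.83 → 234
  B: 155 + 0.71×(255−155) = 155 + 71 = 226 → 226
rgb(242, 234, 226) = #F2EAE2.

#F2EAE2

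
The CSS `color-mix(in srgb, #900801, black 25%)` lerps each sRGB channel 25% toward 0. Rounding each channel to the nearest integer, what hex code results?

#6c0601

#900801 is rgb(144, 8, 1).
Lerp each channel 25% toward 0:
  R: 144 + 0.25×(0−144) = 144 − 36 = 108 → 108
  G: 8 + 0.25×(0−8) = 8 − 2 = 6 → 6
  B: 1 + 0.25×(0−1) = 1 − 0.25 = 0.75 → 1
rgb(108, 6, 1) = #6c0601.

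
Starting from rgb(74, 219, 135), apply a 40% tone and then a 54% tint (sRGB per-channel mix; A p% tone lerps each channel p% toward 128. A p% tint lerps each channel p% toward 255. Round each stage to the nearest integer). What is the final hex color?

#b6dec6

Per channel, c → c + 0.4(128 − c):
  R: 74 + 21.6 = 95.6 → 96
  G: 219 + 0.4×(128−219) = 219 − 36.4 = 182.6 → 183
  B: 135 + 0.4×(128−135) = 135 − 2.8 = 132.2 → 132
After the tone: rgb(96, 183, 132) = #60b784.
Per channel, c → c + 0.54(255 − c):
  R: 96 + 0.54×(255−96) = 96 + 85.86 = 181.86 → 182
  G: 183 + 0.54×(255−183) = 183 + 38.88 = 221.88 → 222
  B: 132 + 0.54×(255−132) = 132 + 66.42 = 198.42 → 198
rgb(182, 222, 198) = #b6dec6.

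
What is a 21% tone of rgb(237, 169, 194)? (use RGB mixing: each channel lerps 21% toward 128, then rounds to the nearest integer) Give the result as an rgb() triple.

A 21% tone moves each channel 21% toward 128:
  R: 237 − 22.89 = 214.11 → 214
  G: 169 − 8.61 = 160.39 → 160
  B: 194 + 0.21×(128−194) = 194 − 13.86 = 180.14 → 180

rgb(214, 160, 180)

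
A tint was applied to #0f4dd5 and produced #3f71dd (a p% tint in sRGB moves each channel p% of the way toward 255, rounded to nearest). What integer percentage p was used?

20%

#0f4dd5 is rgb(15, 77, 213); #3f71dd is rgb(63, 113, 221).
On the R channel (widest range): 63 ≈ 15 + (p/100)(255 − 15), so p ≈ 100×(63 − 15)/(255 − 15) = 4800/240 = 20.00.
p = 20 reproduces all three channels after rounding.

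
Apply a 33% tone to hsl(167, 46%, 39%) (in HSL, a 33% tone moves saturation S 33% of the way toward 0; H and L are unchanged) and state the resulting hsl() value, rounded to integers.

S moves 33% from 46 toward 0: 46 − 15.18 = 30.82 → 31.
H and L are unchanged.

hsl(167, 31%, 39%)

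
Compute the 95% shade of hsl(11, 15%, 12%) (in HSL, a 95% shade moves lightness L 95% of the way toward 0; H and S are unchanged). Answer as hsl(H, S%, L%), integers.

L moves 95% from 12 toward 0: 12 − 11.4 = 0.6 → 1.
H and S are unchanged.

hsl(11, 15%, 1%)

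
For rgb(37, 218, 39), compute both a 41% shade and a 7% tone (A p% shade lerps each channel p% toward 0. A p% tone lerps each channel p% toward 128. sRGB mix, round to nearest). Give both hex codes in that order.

41% shade:
  R: 37 + 0.41×(0−37) = 37 − 15.17 = 21.83 → 22
  G: 218 − 89.38 = 128.62 → 129
  B: 39 − 15.99 = 23.01 → 23
  → #168117
7% tone:
  R: 37 + 6.37 = 43.37 → 43
  G: 218 − 6.3 = 211.7 → 212
  B: 39 + 6.23 = 45.23 → 45
  → #2BD42D

#168117, #2BD42D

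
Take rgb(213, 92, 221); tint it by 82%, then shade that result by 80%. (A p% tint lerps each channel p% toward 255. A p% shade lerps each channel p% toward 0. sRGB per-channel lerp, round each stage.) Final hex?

#312d32

Lerp each channel 82% toward 255:
  R: 213 + 0.82×(255−213) = 213 + 34.44 = 247.44 → 247
  G: 92 + 0.82×(255−92) = 92 + 133.66 = 225.66 → 226
  B: 221 + 0.82×(255−221) = 221 + 27.88 = 248.88 → 249
After the tint: rgb(247, 226, 249) = #f7e2f9.
An 80% shade moves each channel 80% toward 0:
  R: 247 − 197.6 = 49.4 → 49
  G: 226 − 180.8 = 45.2 → 45
  B: 249 + 0.8×(0−249) = 249 − 199.2 = 49.8 → 50
rgb(49, 45, 50) = #312d32.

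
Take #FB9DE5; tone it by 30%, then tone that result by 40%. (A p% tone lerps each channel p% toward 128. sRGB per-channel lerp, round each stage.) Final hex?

#B48CAB

#FB9DE5 is rgb(251, 157, 229).
Per channel, c → c + 0.3(128 − c):
  R: 251 + 0.3×(128−251) = 251 − 36.9 = 214.1 → 214
  G: 157 + 0.3×(128−157) = 157 − 8.7 = 148.3 → 148
  B: 229 − 30.3 = 198.7 → 199
After the tone: rgb(214, 148, 199) = #D694C7.
Per channel, c → c + 0.4(128 − c):
  R: 214 − 34.4 = 179.6 → 180
  G: 148 + 0.4×(128−148) = 148 − 8 = 140 → 140
  B: 199 + 0.4×(128−199) = 199 − 28.4 = 170.6 → 171
rgb(180, 140, 171) = #B48CAB.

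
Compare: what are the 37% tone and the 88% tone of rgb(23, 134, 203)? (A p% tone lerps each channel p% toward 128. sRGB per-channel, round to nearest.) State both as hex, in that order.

37% tone:
  R: 23 + 38.85 = 61.85 → 62
  G: 134 + 0.37×(128−134) = 134 − 2.22 = 131.78 → 132
  B: 203 − 27.75 = 175.25 → 175
  → #3e84af
88% tone:
  R: 23 + 0.88×(128−23) = 23 + 92.4 = 115.4 → 115
  G: 134 + 0.88×(128−134) = 134 − 5.28 = 128.72 → 129
  B: 203 + 0.88×(128−203) = 203 − 66 = 137 → 137
  → #738189

#3e84af, #738189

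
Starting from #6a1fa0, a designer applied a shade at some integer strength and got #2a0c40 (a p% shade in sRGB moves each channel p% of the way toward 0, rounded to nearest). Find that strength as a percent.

60%

#6a1fa0 is rgb(106, 31, 160); #2a0c40 is rgb(42, 12, 64).
On the B channel (widest range): 64 ≈ 160 + (p/100)(0 − 160), so p ≈ 100×(64 − 160)/(0 − 160) = -9600/-160 = 60.00.
p = 60 reproduces all three channels after rounding.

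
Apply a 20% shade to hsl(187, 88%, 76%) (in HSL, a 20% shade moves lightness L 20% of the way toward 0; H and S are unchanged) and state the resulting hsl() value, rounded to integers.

hsl(187, 88%, 61%)

L moves 20% from 76 toward 0: 76 − 15.2 = 60.8 → 61.
H and S are unchanged.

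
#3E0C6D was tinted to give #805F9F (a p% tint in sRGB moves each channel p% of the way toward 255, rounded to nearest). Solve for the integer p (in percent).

34%

#3E0C6D is rgb(62, 12, 109); #805F9F is rgb(128, 95, 159).
On the G channel (widest range): 95 ≈ 12 + (p/100)(255 − 12), so p ≈ 100×(95 − 12)/(255 − 12) = 8300/243 = 34.16.
p = 34 reproduces all three channels after rounding.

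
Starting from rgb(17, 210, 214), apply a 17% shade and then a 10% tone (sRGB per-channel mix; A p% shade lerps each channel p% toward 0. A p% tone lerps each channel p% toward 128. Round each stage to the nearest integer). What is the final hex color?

Lerp each channel 17% toward 0:
  R: 17 − 2.89 = 14.11 → 14
  G: 210 − 35.7 = 174.3 → 174
  B: 214 + 0.17×(0−214) = 214 − 36.38 = 177.62 → 178
After the shade: rgb(14, 174, 178) = #0EAEB2.
Per channel, c → c + 0.1(128 − c):
  R: 14 + 0.1×(128−14) = 14 + 11.4 = 25.4 → 25
  G: 174 − 4.6 = 169.4 → 169
  B: 178 + 0.1×(128−178) = 178 − 5 = 173 → 173
rgb(25, 169, 173) = #19A9AD.

#19A9AD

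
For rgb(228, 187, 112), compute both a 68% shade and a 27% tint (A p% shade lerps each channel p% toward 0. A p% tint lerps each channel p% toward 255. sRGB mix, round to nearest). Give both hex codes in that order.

68% shade:
  R: 228 + 0.68×(0−228) = 228 − 155.04 = 72.96 → 73
  G: 187 + 0.68×(0−187) = 187 − 127.16 = 59.84 → 60
  B: 112 − 76.16 = 35.84 → 36
  → #493C24
27% tint:
  R: 228 + 7.29 = 235.29 → 235
  G: 187 + 0.27×(255−187) = 187 + 18.36 = 205.36 → 205
  B: 112 + 0.27×(255−112) = 112 + 38.61 = 150.61 → 151
  → #EBCD97

#493C24, #EBCD97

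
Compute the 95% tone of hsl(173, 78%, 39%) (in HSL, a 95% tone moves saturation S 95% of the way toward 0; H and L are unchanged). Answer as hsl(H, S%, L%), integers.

S moves 95% from 78 toward 0: 78 − 74.1 = 3.9 → 4.
H and L are unchanged.

hsl(173, 4%, 39%)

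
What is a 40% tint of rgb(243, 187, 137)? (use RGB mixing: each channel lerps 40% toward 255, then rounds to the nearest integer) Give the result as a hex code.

A 40% tint moves each channel 40% toward 255:
  R: 243 + 0.4×(255−243) = 243 + 4.8 = 247.8 → 248
  G: 187 + 27.2 = 214.2 → 214
  B: 137 + 47.2 = 184.2 → 184
rgb(248, 214, 184) = #F8D6B8.

#F8D6B8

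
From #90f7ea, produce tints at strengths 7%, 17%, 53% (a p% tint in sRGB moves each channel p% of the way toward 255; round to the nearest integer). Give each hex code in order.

#98f8eb, #a3f8ee, #cbfbf5

#90f7ea is rgb(144, 247, 234).
7%: (144 + 7.77 = 151.77→152, 247 + 0.56 = 247.56→248, 234 + 1.47 = 235.47→235) → #98f8eb
17%: (144 + 18.87 = 162.87→163, 247 + 1.36 = 248.36→248, 234 + 3.57 = 237.57→238) → #a3f8ee
53%: (144 + 58.83 = 202.83→203, 247 + 4.24 = 251.24→251, 234 + 11.13 = 245.13→245) → #cbfbf5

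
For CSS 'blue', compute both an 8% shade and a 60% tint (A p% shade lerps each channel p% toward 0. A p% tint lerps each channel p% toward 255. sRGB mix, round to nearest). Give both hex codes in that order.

CSS blue is rgb(0, 0, 255).
8% shade:
  R: 0 + 0.08×(0−0) = 0 + 0 = 0 → 0
  G: 0 + 0.08×(0−0) = 0 + 0 = 0 → 0
  B: 255 + 0.08×(0−255) = 255 − 20.4 = 234.6 → 235
  → #0000eb
60% tint:
  R: 0 + 0.6×(255−0) = 0 + 153 = 153 → 153
  G: 0 + 0.6×(255−0) = 0 + 153 = 153 → 153
  B: 255 + 0.6×(255−255) = 255 + 0 = 255 → 255
  → #9999ff

#0000eb, #9999ff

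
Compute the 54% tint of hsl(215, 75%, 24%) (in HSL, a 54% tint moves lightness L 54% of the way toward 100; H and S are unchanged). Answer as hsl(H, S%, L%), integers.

L moves 54% from 24 toward 100: 24 + 41.04 = 65.04 → 65.
H and S are unchanged.

hsl(215, 75%, 65%)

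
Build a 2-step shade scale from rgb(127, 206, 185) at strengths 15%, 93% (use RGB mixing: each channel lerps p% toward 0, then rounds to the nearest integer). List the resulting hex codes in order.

15%: (127 − 19.05 = 107.95→108, 206 − 30.9 = 175.1→175, 185 − 27.75 = 157.25→157) → #6CAF9D
93%: (127 − 118.11 = 8.89→9, 206 − 191.58 = 14.42→14, 185 − 172.05 = 12.95→13) → #090E0D

#6CAF9D, #090E0D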